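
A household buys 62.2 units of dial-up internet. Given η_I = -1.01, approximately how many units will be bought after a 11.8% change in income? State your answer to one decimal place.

%ΔQ ≈ η × %ΔI = -1.01 × 11.8% = -11.918%.
New Q ≈ 62.2 × (1 − 0.11918) = 54.8.

54.8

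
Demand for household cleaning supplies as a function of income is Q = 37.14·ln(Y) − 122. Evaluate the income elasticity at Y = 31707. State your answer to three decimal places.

0.141

At Y = 31707: Q = 262.930.
dQ/dY = 37.14/Y = 0.00117135 at this income.
η = (dQ/dY)·(Y/Q) = 0.00117135 × (31707/262.930) = 0.141.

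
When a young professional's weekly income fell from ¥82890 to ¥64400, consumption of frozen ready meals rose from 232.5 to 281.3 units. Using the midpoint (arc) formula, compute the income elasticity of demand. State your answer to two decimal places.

-0.76

ΔQ = 281.3 − 232.5 = 48.8; midpoint Q̄ = (232.5 + 281.3)/2 = 256.9.
ΔI = 64400 − 82890 = -18490; midpoint Ī = (82890 + 64400)/2 = 73645.
η = (ΔQ/Q̄) ÷ (ΔI/Ī) = (48.8/256.9) ÷ (-18490/73645) = -0.76.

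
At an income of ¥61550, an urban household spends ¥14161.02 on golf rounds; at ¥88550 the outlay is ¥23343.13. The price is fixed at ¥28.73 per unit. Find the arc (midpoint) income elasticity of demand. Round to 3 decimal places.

1.361

With a constant price, Q₁ = 14161.02/28.73 = 492.900 and Q₂ = 23343.13/28.73 = 812.500 (equivalently, work directly with expenditure since P cancels).
Midpoint %ΔQ = (23343.13 − 14161.02)/18752.08 = 0.48966; midpoint %ΔI = (88550 − 61550)/75050 = 0.35976.
η = 0.48966 / 0.35976 = 1.361.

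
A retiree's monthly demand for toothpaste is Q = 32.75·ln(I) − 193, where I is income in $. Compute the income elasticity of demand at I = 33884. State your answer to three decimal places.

At I = 33884: Q = 148.605.
dQ/dI = 32.75/I = 0.000966533 at this income.
η = (dQ/dI)·(I/Q) = 0.000966533 × (33884/148.605) = 0.220.

0.220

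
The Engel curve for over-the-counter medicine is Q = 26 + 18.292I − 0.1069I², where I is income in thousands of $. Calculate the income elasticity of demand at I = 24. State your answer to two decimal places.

At I = 24: Q = 403.4336.
dQ/dI = 18.292 − 0.2138I = 13.16080.
η = (dQ/dI)·(I/Q) = 13.16080 × (24/403.4336) = 0.78.

0.78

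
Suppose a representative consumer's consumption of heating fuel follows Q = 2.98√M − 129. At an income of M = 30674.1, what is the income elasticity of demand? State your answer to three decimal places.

0.664

At M = 30674.1: Q = 392.918.
dQ/dM = 2.98/(2√M) = 0.00850747 at this income.
η = (dQ/dM)·(M/Q) = 0.00850747 × (30674.1/392.918) = 0.664.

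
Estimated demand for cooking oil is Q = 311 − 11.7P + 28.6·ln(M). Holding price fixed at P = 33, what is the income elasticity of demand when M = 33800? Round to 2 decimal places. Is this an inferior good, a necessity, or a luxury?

At P = 33, M = 33800: Q = 223.147.
Holding P constant, ∂Q/∂M = 28.6/M = 0.000846154.
η_M = (∂Q/∂M)·(M/Q) = 0.000846154 × (33800/223.147) = 0.13.
Since 0 < η < 1, this is a necessity.

0.13 (necessity)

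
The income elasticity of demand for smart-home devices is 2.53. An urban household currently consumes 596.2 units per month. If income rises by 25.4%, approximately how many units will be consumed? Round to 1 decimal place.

%ΔQ ≈ η × %ΔI = 2.53 × 25.4% = 64.262%.
New Q ≈ 596.2 × (1 + 0.64262) = 979.3.

979.3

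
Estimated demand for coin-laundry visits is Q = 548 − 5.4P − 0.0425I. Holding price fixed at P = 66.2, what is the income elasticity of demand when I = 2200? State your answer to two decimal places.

-0.96

At P = 66.2, I = 2200: Q = 97.020.
Holding P constant, ∂Q/∂I = −0.0425.
η_I = (∂Q/∂I)·(I/Q) = -0.0425 × (2200/97.020) = -0.96.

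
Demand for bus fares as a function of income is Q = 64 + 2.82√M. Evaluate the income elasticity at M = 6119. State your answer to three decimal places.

At M = 6119: Q = 284.592.
dQ/dM = 2.82/(2√M) = 0.0180251 at this income.
η = (dQ/dM)·(M/Q) = 0.0180251 × (6119/284.592) = 0.388.

0.388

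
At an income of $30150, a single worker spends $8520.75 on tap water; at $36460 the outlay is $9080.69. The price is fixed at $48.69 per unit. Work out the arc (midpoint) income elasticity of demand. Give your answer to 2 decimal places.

0.34

With a constant price, Q₁ = 8520.75/48.69 = 175.000 and Q₂ = 9080.69/48.69 = 186.500 (equivalently, work directly with expenditure since P cancels).
Midpoint %ΔQ = (9080.69 − 8520.75)/8800.72 = 0.06362; midpoint %ΔI = (36460 − 30150)/33305 = 0.18946.
η = 0.06362 / 0.18946 = 0.34.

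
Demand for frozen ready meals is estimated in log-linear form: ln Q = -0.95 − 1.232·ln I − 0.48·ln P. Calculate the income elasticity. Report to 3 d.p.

-1.232

In a log-linear demand, the coefficient on ln I is the income elasticity.
So η = -1.232.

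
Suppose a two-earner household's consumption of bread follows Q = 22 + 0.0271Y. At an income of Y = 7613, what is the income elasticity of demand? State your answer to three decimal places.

0.904

At Y = 7613: Q = 228.312.
dQ/dY = 0.0271.
η = (dQ/dY)·(Y/Q) = 0.0271 × (7613/228.312) = 0.904.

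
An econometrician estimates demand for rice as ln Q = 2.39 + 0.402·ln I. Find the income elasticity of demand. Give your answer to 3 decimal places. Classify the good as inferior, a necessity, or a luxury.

0.402 (necessity)

In a log-linear demand, the coefficient on ln I is the income elasticity.
So η = 0.402.
0 < η < 1 ⇒ necessity.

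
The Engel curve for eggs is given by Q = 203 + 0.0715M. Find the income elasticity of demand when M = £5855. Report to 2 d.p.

At M = 5855: Q = 621.632.
dQ/dM = 0.0715.
η = (dQ/dM)·(M/Q) = 0.0715 × (5855/621.632) = 0.67.

0.67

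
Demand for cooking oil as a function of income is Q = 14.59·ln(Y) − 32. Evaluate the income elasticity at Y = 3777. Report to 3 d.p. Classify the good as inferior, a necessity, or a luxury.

At Y = 3777: Q = 88.173.
dQ/dY = 14.59/Y = 0.00386285 at this income.
η = (dQ/dY)·(Y/Q) = 0.00386285 × (3777/88.173) = 0.165.
Since 0 < η < 1, the good is a necessity.

0.165 (necessity)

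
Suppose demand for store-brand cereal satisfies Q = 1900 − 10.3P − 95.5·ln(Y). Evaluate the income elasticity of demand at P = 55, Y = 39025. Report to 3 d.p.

-0.295

At P = 55, Y = 39025: Q = 323.878.
Holding P constant, ∂Q/∂Y = -95.5/Y = -0.00244715.
η_Y = (∂Q/∂Y)·(Y/Q) = -0.00244715 × (39025/323.878) = -0.295.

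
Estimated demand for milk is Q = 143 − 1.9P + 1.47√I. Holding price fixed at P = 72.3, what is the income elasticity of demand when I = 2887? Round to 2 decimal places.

0.47

At P = 72.3, I = 2887: Q = 84.614.
Holding P constant, ∂Q/∂I = 1.47/(2√I) = 0.0136793.
η_I = (∂Q/∂I)·(I/Q) = 0.0136793 × (2887/84.614) = 0.47.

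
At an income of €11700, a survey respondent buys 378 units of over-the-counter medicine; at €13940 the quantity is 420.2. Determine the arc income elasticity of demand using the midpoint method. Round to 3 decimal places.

ΔQ = 420.2 − 378 = 42.2; midpoint Q̄ = (378 + 420.2)/2 = 399.1.
ΔI = 13940 − 11700 = 2240; midpoint Ī = (11700 + 13940)/2 = 12820.
η = (ΔQ/Q̄) ÷ (ΔI/Ī) = (42.2/399.1) ÷ (2240/12820) = 0.605.

0.605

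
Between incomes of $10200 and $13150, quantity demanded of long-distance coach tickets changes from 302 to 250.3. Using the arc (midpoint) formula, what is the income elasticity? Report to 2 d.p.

ΔQ = 250.3 − 302 = -51.7; midpoint Q̄ = (302 + 250.3)/2 = 276.15.
ΔI = 13150 − 10200 = 2950; midpoint Ī = (10200 + 13150)/2 = 11675.
η = (ΔQ/Q̄) ÷ (ΔI/Ī) = (-51.7/276.15) ÷ (2950/11675) = -0.74.

-0.74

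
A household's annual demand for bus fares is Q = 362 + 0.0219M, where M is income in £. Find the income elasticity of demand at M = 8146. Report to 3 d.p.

At M = 8146: Q = 540.397.
dQ/dM = 0.0219.
η = (dQ/dM)·(M/Q) = 0.0219 × (8146/540.397) = 0.330.

0.330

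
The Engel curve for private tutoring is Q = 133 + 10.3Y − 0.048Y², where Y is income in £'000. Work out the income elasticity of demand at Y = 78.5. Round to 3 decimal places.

0.336

At Y = 78.5: Q = 645.7620.
dQ/dY = 10.3 − 0.096Y = 2.76400.
η = (dQ/dY)·(Y/Q) = 2.76400 × (78.5/645.7620) = 0.336.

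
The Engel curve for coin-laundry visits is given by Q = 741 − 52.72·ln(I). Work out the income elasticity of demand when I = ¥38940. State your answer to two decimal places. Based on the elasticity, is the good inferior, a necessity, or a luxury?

-0.29 (inferior good)

At I = 38940: Q = 183.761.
dQ/dI = -52.72/I = -0.00135388 at this income.
η = (dQ/dI)·(I/Q) = -0.00135388 × (38940/183.761) = -0.29.
Since η < 0, the good is an inferior good.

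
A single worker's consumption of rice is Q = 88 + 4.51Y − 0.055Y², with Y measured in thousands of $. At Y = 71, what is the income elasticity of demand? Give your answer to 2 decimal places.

-1.79

At Y = 71: Q = 130.9550.
dQ/dY = 4.51 − 0.11Y = -3.30000.
η = (dQ/dY)·(Y/Q) = -3.30000 × (71/130.9550) = -1.79.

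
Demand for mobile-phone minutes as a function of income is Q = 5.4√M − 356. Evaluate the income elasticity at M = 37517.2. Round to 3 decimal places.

At M = 37517.2: Q = 689.945.
dQ/dM = 5.4/(2√M) = 0.0139395 at this income.
η = (dQ/dM)·(M/Q) = 0.0139395 × (37517.2/689.945) = 0.758.

0.758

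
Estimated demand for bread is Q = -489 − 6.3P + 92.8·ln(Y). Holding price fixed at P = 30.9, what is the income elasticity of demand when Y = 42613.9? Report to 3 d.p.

0.304

At P = 30.9, Y = 42613.9: Q = 305.572.
Holding P constant, ∂Q/∂Y = 92.8/Y = 0.00217769.
η_Y = (∂Q/∂Y)·(Y/Q) = 0.00217769 × (42613.9/305.572) = 0.304.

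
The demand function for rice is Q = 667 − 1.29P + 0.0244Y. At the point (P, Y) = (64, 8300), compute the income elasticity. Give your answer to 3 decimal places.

At P = 64, Y = 8300: Q = 786.960.
Holding P constant, ∂Q/∂Y = 0.0244.
η_Y = (∂Q/∂Y)·(Y/Q) = 0.0244 × (8300/786.960) = 0.257.

0.257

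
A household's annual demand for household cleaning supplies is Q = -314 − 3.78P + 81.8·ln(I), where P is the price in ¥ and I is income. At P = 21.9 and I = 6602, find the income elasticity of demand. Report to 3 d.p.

At P = 21.9, I = 6602: Q = 322.659.
Holding P constant, ∂Q/∂I = 81.8/I = 0.0123902.
η_I = (∂Q/∂I)·(I/Q) = 0.0123902 × (6602/322.659) = 0.254.

0.254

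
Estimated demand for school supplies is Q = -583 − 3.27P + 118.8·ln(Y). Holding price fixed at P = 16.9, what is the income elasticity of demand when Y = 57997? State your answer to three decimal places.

0.179

At P = 16.9, Y = 57997: Q = 664.753.
Holding P constant, ∂Q/∂Y = 118.8/Y = 0.00204838.
η_Y = (∂Q/∂Y)·(Y/Q) = 0.00204838 × (57997/664.753) = 0.179.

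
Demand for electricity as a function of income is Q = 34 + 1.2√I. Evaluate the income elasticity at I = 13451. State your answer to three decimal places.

0.402

At I = 13451: Q = 173.174.
dQ/dI = 1.2/(2√I) = 0.00517338 at this income.
η = (dQ/dI)·(I/Q) = 0.00517338 × (13451/173.174) = 0.402.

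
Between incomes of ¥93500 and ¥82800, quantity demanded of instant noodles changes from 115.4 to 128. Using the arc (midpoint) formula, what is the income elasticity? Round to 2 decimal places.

ΔQ = 128 − 115.4 = 12.6; midpoint Q̄ = (115.4 + 128)/2 = 121.7.
ΔI = 82800 − 93500 = -10700; midpoint Ī = (93500 + 82800)/2 = 88150.
η = (ΔQ/Q̄) ÷ (ΔI/Ī) = (12.6/121.7) ÷ (-10700/88150) = -0.85.

-0.85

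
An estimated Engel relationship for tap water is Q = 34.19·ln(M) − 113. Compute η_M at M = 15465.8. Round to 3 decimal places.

At M = 15465.8: Q = 216.810.
dQ/dM = 34.19/M = 0.00221068 at this income.
η = (dQ/dM)·(M/Q) = 0.00221068 × (15465.8/216.810) = 0.158.

0.158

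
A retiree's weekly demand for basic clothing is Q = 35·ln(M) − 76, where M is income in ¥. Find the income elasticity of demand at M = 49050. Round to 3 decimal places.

0.116

At M = 49050: Q = 302.021.
dQ/dM = 35/M = 0.000713558 at this income.
η = (dQ/dM)·(M/Q) = 0.000713558 × (49050/302.021) = 0.116.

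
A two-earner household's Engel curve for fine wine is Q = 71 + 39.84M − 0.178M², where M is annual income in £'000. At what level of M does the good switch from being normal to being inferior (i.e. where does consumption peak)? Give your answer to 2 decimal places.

111.91

dQ/dM = 39.84 − 0.356M.
The good is inferior where dQ/dM < 0. Setting dQ/dM = 0 gives M = 39.84 / 0.356 = 111.91.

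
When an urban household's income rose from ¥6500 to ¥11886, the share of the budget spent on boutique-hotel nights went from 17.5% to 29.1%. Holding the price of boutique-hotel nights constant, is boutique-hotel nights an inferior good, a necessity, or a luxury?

The budget share rises as income rises, so η > 1.

luxury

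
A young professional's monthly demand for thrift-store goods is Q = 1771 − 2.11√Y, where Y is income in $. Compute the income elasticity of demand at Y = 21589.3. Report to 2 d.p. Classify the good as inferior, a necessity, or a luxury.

At Y = 21589.3: Q = 1460.971.
dQ/dY = -2.11/(2√Y) = -0.00718014 at this income.
η = (dQ/dY)·(Y/Q) = -0.00718014 × (21589.3/1460.971) = -0.11.
Since η < 0, the good is an inferior good.

-0.11 (inferior good)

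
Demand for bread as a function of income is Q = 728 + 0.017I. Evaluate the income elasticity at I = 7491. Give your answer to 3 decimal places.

At I = 7491: Q = 855.347.
dQ/dI = 0.017.
η = (dQ/dI)·(I/Q) = 0.017 × (7491/855.347) = 0.149.

0.149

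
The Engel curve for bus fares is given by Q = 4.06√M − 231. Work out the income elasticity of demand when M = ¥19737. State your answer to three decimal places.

0.840

At M = 19737: Q = 339.383.
dQ/dM = 4.06/(2√M) = 0.0144496 at this income.
η = (dQ/dM)·(M/Q) = 0.0144496 × (19737/339.383) = 0.840.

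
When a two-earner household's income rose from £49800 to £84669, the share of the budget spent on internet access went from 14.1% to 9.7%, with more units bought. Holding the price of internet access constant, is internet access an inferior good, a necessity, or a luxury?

necessity

Quantity rises but the budget share falls as income rises, so 0 < η < 1.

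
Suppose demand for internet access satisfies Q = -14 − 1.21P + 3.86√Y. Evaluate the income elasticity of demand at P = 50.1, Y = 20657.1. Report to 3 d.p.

At P = 50.1, Y = 20657.1: Q = 480.161.
Holding P constant, ∂Q/∂Y = 3.86/(2√Y) = 0.0134283.
η_Y = (∂Q/∂Y)·(Y/Q) = 0.0134283 × (20657.1/480.161) = 0.578.

0.578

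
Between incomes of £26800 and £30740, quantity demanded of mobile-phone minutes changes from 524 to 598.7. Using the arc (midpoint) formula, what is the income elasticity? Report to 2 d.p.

0.97

ΔQ = 598.7 − 524 = 74.7; midpoint Q̄ = (524 + 598.7)/2 = 561.35.
ΔI = 30740 − 26800 = 3940; midpoint Ī = (26800 + 30740)/2 = 28770.
η = (ΔQ/Q̄) ÷ (ΔI/Ī) = (74.7/561.35) ÷ (3940/28770) = 0.97.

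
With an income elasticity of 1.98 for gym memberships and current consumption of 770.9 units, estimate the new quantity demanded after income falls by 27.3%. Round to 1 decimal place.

%ΔQ ≈ η × %ΔI = 1.98 × (-27.3%) = -54.054%.
New Q ≈ 770.9 × (1 − 0.54054) = 354.2.

354.2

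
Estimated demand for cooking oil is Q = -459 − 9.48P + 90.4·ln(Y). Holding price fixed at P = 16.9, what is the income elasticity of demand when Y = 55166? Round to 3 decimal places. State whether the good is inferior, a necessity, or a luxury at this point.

0.246 (necessity)

At P = 16.9, Y = 55166: Q = 367.784.
Holding P constant, ∂Q/∂Y = 90.4/Y = 0.00163869.
η_Y = (∂Q/∂Y)·(Y/Q) = 0.00163869 × (55166/367.784) = 0.246.
Since 0 < η < 1, this is a necessity.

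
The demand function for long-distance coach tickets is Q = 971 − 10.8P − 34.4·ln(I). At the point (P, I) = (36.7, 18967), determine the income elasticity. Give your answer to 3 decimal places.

At P = 36.7, I = 18967: Q = 235.784.
Holding P constant, ∂Q/∂I = -34.4/I = -0.00181368.
η_I = (∂Q/∂I)·(I/Q) = -0.00181368 × (18967/235.784) = -0.146.

-0.146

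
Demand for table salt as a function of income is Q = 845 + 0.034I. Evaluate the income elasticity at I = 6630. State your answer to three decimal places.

0.211

At I = 6630: Q = 1070.420.
dQ/dI = 0.034.
η = (dQ/dI)·(I/Q) = 0.034 × (6630/1070.420) = 0.211.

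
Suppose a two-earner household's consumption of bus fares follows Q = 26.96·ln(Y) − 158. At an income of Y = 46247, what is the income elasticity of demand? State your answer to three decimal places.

0.205

At Y = 46247: Q = 131.598.
dQ/dY = 26.96/Y = 0.000582957 at this income.
η = (dQ/dY)·(Y/Q) = 0.000582957 × (46247/131.598) = 0.205.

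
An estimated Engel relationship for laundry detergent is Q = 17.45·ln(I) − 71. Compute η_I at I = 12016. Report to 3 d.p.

0.188

At I = 12016: Q = 92.925.
dQ/dI = 17.45/I = 0.00145223 at this income.
η = (dQ/dI)·(I/Q) = 0.00145223 × (12016/92.925) = 0.188.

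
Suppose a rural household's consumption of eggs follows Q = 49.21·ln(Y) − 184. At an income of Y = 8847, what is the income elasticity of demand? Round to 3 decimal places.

At Y = 8847: Q = 263.212.
dQ/dY = 49.21/Y = 0.00556234 at this income.
η = (dQ/dY)·(Y/Q) = 0.00556234 × (8847/263.212) = 0.187.

0.187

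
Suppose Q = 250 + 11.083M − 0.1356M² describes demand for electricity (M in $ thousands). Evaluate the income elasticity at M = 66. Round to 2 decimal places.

-1.15

At M = 66: Q = 390.8044.
dQ/dM = 11.083 − 0.2712M = -6.81620.
η = (dQ/dM)·(M/Q) = -6.81620 × (66/390.8044) = -1.15.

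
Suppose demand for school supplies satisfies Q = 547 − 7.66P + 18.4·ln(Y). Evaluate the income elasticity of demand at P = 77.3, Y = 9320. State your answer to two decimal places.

At P = 77.3, Y = 9320: Q = 123.056.
Holding P constant, ∂Q/∂Y = 18.4/Y = 0.00197425.
η_Y = (∂Q/∂Y)·(Y/Q) = 0.00197425 × (9320/123.056) = 0.15.

0.15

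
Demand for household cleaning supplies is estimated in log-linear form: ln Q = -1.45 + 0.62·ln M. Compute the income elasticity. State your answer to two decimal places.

In a log-linear demand, the coefficient on ln M is the income elasticity.
So η = 0.62.

0.62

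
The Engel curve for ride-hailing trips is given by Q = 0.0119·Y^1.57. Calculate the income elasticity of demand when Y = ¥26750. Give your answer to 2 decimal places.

For Q = A·Y^β the income elasticity is constant and equal to β.
Here β = 1.57, so η = 1.57.

1.57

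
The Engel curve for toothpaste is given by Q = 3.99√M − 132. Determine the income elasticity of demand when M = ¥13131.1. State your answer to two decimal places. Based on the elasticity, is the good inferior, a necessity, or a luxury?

0.70 (necessity)

At M = 13131.1: Q = 325.218.
dQ/dM = 3.99/(2√M) = 0.0174097 at this income.
η = (dQ/dM)·(M/Q) = 0.0174097 × (13131.1/325.218) = 0.70.
Since 0 < η < 1, the good is a necessity.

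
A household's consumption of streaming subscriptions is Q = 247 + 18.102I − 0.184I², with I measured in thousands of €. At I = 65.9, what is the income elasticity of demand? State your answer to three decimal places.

-0.632

At I = 65.9: Q = 640.8448.
dQ/dI = 18.102 − 0.368I = -6.14920.
η = (dQ/dI)·(I/Q) = -6.14920 × (65.9/640.8448) = -0.632.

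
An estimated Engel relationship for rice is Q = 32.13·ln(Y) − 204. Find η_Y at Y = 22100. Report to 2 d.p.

0.27

At Y = 22100: Q = 117.407.
dQ/dY = 32.13/Y = 0.00145385 at this income.
η = (dQ/dY)·(Y/Q) = 0.00145385 × (22100/117.407) = 0.27.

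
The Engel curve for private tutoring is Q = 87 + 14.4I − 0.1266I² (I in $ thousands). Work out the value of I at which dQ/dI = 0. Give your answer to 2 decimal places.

dQ/dI = 14.4 − 0.2532I.
The good is inferior where dQ/dI < 0. Setting dQ/dI = 0 gives I = 14.4 / 0.2532 = 56.87.

56.87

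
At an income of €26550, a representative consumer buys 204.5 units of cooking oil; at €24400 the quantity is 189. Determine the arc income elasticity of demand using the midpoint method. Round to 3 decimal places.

0.933

ΔQ = 189 − 204.5 = -15.5; midpoint Q̄ = (204.5 + 189)/2 = 196.75.
ΔI = 24400 − 26550 = -2150; midpoint Ī = (26550 + 24400)/2 = 25475.
η = (ΔQ/Q̄) ÷ (ΔI/Ī) = (-15.5/196.75) ÷ (-2150/25475) = 0.933.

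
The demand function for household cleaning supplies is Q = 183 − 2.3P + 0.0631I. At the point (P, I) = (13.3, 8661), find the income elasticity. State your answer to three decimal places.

0.782

At P = 13.3, I = 8661: Q = 698.919.
Holding P constant, ∂Q/∂I = 0.0631.
η_I = (∂Q/∂I)·(I/Q) = 0.0631 × (8661/698.919) = 0.782.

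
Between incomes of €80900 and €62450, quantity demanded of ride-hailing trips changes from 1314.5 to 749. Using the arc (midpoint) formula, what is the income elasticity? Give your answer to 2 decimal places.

2.13

ΔQ = 749 − 1314.5 = -565.5; midpoint Q̄ = (1314.5 + 749)/2 = 1031.75.
ΔI = 62450 − 80900 = -18450; midpoint Ī = (80900 + 62450)/2 = 71675.
η = (ΔQ/Q̄) ÷ (ΔI/Ī) = (-565.5/1031.75) ÷ (-18450/71675) = 2.13.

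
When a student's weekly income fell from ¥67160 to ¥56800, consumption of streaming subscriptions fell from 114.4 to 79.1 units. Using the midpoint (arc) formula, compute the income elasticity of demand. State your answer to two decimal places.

2.18

ΔQ = 79.1 − 114.4 = -35.3; midpoint Q̄ = (114.4 + 79.1)/2 = 96.75.
ΔI = 56800 − 67160 = -10360; midpoint Ī = (67160 + 56800)/2 = 61980.
η = (ΔQ/Q̄) ÷ (ΔI/Ī) = (-35.3/96.75) ÷ (-10360/61980) = 2.18.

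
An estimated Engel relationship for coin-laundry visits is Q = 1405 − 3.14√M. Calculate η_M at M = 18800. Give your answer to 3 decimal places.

At M = 18800: Q = 974.465.
dQ/dM = -3.14/(2√M) = -0.0114504 at this income.
η = (dQ/dM)·(M/Q) = -0.0114504 × (18800/974.465) = -0.221.

-0.221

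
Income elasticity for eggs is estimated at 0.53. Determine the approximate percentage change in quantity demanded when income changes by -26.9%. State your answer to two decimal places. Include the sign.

-14.26%

%ΔQ ≈ η × %ΔI = 0.53 × (-26.9%) = -14.26%.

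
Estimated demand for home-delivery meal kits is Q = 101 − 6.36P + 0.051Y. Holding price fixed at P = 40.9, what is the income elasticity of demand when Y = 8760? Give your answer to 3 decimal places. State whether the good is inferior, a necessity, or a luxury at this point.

1.553 (luxury)

At P = 40.9, Y = 8760: Q = 287.636.
Holding P constant, ∂Q/∂Y = 0.051.
η_Y = (∂Q/∂Y)·(Y/Q) = 0.051 × (8760/287.636) = 1.553.
Since η > 1, this is a luxury.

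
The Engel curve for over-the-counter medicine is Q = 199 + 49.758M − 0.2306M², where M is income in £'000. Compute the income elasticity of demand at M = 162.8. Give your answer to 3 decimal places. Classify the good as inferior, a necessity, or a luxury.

-1.885 (inferior good)

At M = 162.8: Q = 2187.8169.
dQ/dM = 49.758 − 0.4612M = -25.32536.
η = (dQ/dM)·(M/Q) = -25.32536 × (162.8/2187.8169) = -1.885.
η < 0 ⇒ inferior good.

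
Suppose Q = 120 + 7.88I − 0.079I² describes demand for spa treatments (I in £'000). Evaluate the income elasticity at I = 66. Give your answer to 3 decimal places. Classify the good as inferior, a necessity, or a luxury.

At I = 66: Q = 295.9560.
dQ/dI = 7.88 − 0.158I = -2.54800.
η = (dQ/dI)·(I/Q) = -2.54800 × (66/295.9560) = -0.568.
η < 0 ⇒ inferior good.

-0.568 (inferior good)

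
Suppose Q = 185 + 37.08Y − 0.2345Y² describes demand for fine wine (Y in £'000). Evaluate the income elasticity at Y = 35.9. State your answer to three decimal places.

0.599

At Y = 35.9: Q = 1213.9461.
dQ/dY = 37.08 − 0.469Y = 20.24290.
η = (dQ/dY)·(Y/Q) = 20.24290 × (35.9/1213.9461) = 0.599.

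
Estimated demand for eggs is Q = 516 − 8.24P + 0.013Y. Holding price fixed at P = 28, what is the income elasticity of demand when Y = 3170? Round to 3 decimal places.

At P = 28, Y = 3170: Q = 326.490.
Holding P constant, ∂Q/∂Y = 0.013.
η_Y = (∂Q/∂Y)·(Y/Q) = 0.013 × (3170/326.490) = 0.126.

0.126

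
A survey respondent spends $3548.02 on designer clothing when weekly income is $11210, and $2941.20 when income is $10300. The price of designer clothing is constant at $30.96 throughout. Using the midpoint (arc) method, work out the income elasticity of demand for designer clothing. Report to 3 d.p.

With a constant price, Q₁ = 3548.02/30.96 = 114.600 and Q₂ = 2941.20/30.96 = 95.000 (equivalently, work directly with expenditure since P cancels).
Midpoint %ΔQ = (2941.20 − 3548.02)/3244.61 = -0.18702; midpoint %ΔI = (10300 − 11210)/10755 = -0.08461.
η = -0.18702 / -0.08461 = 2.210.

2.210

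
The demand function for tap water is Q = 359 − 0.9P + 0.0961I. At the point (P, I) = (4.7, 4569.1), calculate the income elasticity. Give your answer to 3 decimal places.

0.553

At P = 4.7, I = 4569.1: Q = 793.861.
Holding P constant, ∂Q/∂I = 0.0961.
η_I = (∂Q/∂I)·(I/Q) = 0.0961 × (4569.1/793.861) = 0.553.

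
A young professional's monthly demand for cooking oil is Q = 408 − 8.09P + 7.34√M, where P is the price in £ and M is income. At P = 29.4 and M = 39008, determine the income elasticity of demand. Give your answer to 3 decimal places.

At P = 29.4, M = 39008: Q = 1619.837.
Holding P constant, ∂Q/∂M = 7.34/(2√M) = 0.0185819.
η_M = (∂Q/∂M)·(M/Q) = 0.0185819 × (39008/1619.837) = 0.447.

0.447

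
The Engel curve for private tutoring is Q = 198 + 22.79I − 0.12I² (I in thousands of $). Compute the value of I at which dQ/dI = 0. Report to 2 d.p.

94.96

dQ/dI = 22.79 − 0.24I.
The good is inferior where dQ/dI < 0. Setting dQ/dI = 0 gives I = 22.79 / 0.24 = 94.96.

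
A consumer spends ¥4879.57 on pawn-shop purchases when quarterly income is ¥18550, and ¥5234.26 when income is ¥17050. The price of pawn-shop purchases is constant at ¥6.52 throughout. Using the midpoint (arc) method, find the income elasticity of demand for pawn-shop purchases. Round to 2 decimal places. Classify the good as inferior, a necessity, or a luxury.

With a constant price, Q₁ = 4879.57/6.52 = 748.400 and Q₂ = 5234.26/6.52 = 802.801 (equivalently, work directly with expenditure since P cancels).
Midpoint %ΔQ = (5234.26 − 4879.57)/5056.92 = 0.07014; midpoint %ΔI = (17050 − 18550)/17800 = -0.08427.
η = 0.07014 / -0.08427 = -0.83.
η < 0 ⇒ inferior good.

-0.83 (inferior good)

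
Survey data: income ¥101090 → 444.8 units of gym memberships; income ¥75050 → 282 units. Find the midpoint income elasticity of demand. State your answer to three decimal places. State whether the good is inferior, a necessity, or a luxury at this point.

ΔQ = 282 − 444.8 = -162.8; midpoint Q̄ = (444.8 + 282)/2 = 363.4.
ΔI = 75050 − 101090 = -26040; midpoint Ī = (101090 + 75050)/2 = 88070.
η = (ΔQ/Q̄) ÷ (ΔI/Ī) = (-162.8/363.4) ÷ (-26040/88070) = 1.515.
η > 1 ⇒ luxury.

1.515 (luxury)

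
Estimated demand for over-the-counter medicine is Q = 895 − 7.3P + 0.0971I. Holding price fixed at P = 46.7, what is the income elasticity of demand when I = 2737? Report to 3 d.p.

0.324

At P = 46.7, I = 2737: Q = 819.853.
Holding P constant, ∂Q/∂I = 0.0971.
η_I = (∂Q/∂I)·(I/Q) = 0.0971 × (2737/819.853) = 0.324.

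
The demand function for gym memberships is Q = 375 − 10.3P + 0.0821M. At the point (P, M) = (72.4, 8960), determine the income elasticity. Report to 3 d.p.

At P = 72.4, M = 8960: Q = 364.896.
Holding P constant, ∂Q/∂M = 0.0821.
η_M = (∂Q/∂M)·(M/Q) = 0.0821 × (8960/364.896) = 2.016.

2.016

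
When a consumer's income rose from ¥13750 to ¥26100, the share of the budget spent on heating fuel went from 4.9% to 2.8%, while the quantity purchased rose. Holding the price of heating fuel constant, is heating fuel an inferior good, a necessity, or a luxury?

necessity

Quantity rises but the budget share falls as income rises, so 0 < η < 1.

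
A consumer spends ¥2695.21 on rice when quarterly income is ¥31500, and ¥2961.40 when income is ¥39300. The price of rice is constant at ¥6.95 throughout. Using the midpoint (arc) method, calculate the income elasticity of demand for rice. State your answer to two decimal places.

0.43

With a constant price, Q₁ = 2695.21/6.95 = 387.800 and Q₂ = 2961.40/6.95 = 426.101 (equivalently, work directly with expenditure since P cancels).
Midpoint %ΔQ = (2961.40 − 2695.21)/2828.31 = 0.09412; midpoint %ΔI = (39300 − 31500)/35400 = 0.22034.
η = 0.09412 / 0.22034 = 0.43.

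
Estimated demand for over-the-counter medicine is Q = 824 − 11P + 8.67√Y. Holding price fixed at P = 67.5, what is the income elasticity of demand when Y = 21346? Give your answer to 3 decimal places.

0.470

At P = 67.5, Y = 21346: Q = 1348.210.
Holding P constant, ∂Q/∂Y = 8.67/(2√Y) = 0.0296709.
η_Y = (∂Q/∂Y)·(Y/Q) = 0.0296709 × (21346/1348.210) = 0.470.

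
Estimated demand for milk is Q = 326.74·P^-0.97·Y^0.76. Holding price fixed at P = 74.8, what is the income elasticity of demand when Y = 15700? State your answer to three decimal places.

For a multiplicative demand Q = A·P^α·Y^β, the income elasticity is β everywhere.
Here β = 0.76, so η = 0.760.

0.760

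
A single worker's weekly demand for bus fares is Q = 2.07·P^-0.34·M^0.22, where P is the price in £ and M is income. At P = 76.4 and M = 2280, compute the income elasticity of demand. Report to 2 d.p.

0.22

For a multiplicative demand Q = A·P^α·M^β, the income elasticity is β everywhere.
Here β = 0.22, so η = 0.22.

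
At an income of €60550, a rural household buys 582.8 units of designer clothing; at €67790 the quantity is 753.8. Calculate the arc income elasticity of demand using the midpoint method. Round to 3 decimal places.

2.268

ΔQ = 753.8 − 582.8 = 171; midpoint Q̄ = (582.8 + 753.8)/2 = 668.3.
ΔI = 67790 − 60550 = 7240; midpoint Ī = (60550 + 67790)/2 = 64170.
η = (ΔQ/Q̄) ÷ (ΔI/Ī) = (171/668.3) ÷ (7240/64170) = 2.268.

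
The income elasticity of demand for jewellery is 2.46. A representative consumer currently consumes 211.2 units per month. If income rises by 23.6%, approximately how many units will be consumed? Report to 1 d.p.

%ΔQ ≈ η × %ΔI = 2.46 × 23.6% = 58.056%.
New Q ≈ 211.2 × (1 + 0.58056) = 333.8.

333.8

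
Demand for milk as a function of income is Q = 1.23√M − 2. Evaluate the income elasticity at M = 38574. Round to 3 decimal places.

At M = 38574: Q = 239.575.
dQ/dM = 1.23/(2√M) = 0.00313132 at this income.
η = (dQ/dM)·(M/Q) = 0.00313132 × (38574/239.575) = 0.504.

0.504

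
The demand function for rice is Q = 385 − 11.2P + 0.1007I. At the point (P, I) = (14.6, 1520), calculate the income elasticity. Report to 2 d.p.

0.41

At P = 14.6, I = 1520: Q = 374.544.
Holding P constant, ∂Q/∂I = 0.1007.
η_I = (∂Q/∂I)·(I/Q) = 0.1007 × (1520/374.544) = 0.41.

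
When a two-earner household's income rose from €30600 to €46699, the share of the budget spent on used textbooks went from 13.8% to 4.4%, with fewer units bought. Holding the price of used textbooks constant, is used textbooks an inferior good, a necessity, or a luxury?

Quantity demanded falls as income rises, so η < 0.

inferior good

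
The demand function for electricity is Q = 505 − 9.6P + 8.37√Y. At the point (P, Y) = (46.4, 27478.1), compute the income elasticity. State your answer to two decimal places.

At P = 46.4, Y = 27478.1: Q = 1447.015.
Holding P constant, ∂Q/∂Y = 8.37/(2√Y) = 0.0252466.
η_Y = (∂Q/∂Y)·(Y/Q) = 0.0252466 × (27478.1/1447.015) = 0.48.

0.48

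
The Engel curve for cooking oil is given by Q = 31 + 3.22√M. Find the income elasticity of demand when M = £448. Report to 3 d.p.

At M = 448: Q = 99.155.
dQ/dM = 3.22/(2√M) = 0.0760654 at this income.
η = (dQ/dM)·(M/Q) = 0.0760654 × (448/99.155) = 0.344.

0.344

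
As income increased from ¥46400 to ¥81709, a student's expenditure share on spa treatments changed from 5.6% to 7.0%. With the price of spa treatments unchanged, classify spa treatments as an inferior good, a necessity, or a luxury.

luxury

The budget share rises as income rises, so η > 1.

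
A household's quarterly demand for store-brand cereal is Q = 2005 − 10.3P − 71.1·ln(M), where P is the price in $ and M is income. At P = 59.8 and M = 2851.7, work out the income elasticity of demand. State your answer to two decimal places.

-0.09

At P = 59.8, M = 2851.7: Q = 823.412.
Holding P constant, ∂Q/∂M = -71.1/M = -0.0249325.
η_M = (∂Q/∂M)·(M/Q) = -0.0249325 × (2851.7/823.412) = -0.09.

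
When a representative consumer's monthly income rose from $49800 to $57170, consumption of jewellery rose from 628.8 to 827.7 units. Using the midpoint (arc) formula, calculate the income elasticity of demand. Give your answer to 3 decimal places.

1.982

ΔQ = 827.7 − 628.8 = 198.9; midpoint Q̄ = (628.8 + 827.7)/2 = 728.25.
ΔI = 57170 − 49800 = 7370; midpoint Ī = (49800 + 57170)/2 = 53485.
η = (ΔQ/Q̄) ÷ (ΔI/Ī) = (198.9/728.25) ÷ (7370/53485) = 1.982.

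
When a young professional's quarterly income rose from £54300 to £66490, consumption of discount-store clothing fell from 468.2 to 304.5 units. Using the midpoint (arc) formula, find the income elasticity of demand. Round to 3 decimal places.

-2.099

ΔQ = 304.5 − 468.2 = -163.7; midpoint Q̄ = (468.2 + 304.5)/2 = 386.35.
ΔI = 66490 − 54300 = 12190; midpoint Ī = (54300 + 66490)/2 = 60395.
η = (ΔQ/Q̄) ÷ (ΔI/Ī) = (-163.7/386.35) ÷ (12190/60395) = -2.099.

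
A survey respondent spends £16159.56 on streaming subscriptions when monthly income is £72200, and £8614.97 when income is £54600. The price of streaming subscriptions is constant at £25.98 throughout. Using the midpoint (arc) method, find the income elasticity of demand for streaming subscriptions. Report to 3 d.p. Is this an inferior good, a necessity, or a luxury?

With a constant price, Q₁ = 16159.56/25.98 = 622.000 and Q₂ = 8614.97/25.98 = 331.600 (equivalently, work directly with expenditure since P cancels).
Midpoint %ΔQ = (8614.97 − 16159.56)/12387.27 = -0.60906; midpoint %ΔI = (54600 − 72200)/63400 = -0.27760.
η = -0.60906 / -0.27760 = 2.194.
η > 1 ⇒ luxury.

2.194 (luxury)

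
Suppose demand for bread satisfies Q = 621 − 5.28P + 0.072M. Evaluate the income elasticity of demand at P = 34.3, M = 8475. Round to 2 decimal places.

0.58

At P = 34.3, M = 8475: Q = 1050.096.
Holding P constant, ∂Q/∂M = 0.072.
η_M = (∂Q/∂M)·(M/Q) = 0.072 × (8475/1050.096) = 0.58.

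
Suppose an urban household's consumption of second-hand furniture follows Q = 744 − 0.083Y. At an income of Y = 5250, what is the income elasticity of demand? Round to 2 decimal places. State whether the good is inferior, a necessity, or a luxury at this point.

At Y = 5250: Q = 308.250.
dQ/dY = −0.083.
η = (dQ/dY)·(Y/Q) = -0.083 × (5250/308.250) = -1.41.
Since η < 0, the good is an inferior good.

-1.41 (inferior good)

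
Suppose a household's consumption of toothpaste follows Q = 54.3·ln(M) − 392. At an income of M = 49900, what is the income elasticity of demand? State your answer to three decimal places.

At M = 49900: Q = 195.405.
dQ/dM = 54.3/M = 0.00108818 at this income.
η = (dQ/dM)·(M/Q) = 0.00108818 × (49900/195.405) = 0.278.

0.278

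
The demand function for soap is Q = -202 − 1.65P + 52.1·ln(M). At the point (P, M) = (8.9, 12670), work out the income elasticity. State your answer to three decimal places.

At P = 8.9, M = 12670: Q = 275.503.
Holding P constant, ∂Q/∂M = 52.1/M = 0.00411208.
η_M = (∂Q/∂M)·(M/Q) = 0.00411208 × (12670/275.503) = 0.189.

0.189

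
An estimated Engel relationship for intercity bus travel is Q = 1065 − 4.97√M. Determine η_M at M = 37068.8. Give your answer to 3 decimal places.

-4.425

At M = 37068.8: Q = 108.113.
dQ/dM = -4.97/(2√M) = -0.0129069 at this income.
η = (dQ/dM)·(M/Q) = -0.0129069 × (37068.8/108.113) = -4.425.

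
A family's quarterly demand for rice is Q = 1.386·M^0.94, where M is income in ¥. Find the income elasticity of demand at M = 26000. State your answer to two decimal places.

0.94

For Q = A·M^β the income elasticity is constant and equal to β.
Here β = 0.94, so η = 0.94.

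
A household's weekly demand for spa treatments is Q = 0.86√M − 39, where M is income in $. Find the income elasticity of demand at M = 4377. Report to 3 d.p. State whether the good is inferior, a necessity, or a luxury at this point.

1.590 (luxury)

At M = 4377: Q = 17.897.
dQ/dM = 0.86/(2√M) = 0.0064995 at this income.
η = (dQ/dM)·(M/Q) = 0.0064995 × (4377/17.897) = 1.590.
Since η > 1, the good is a luxury.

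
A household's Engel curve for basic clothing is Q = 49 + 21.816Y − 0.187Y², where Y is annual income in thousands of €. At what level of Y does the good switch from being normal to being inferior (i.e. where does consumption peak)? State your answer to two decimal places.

58.33

dQ/dY = 21.816 − 0.374Y.
The good is inferior where dQ/dY < 0. Setting dQ/dY = 0 gives Y = 21.816 / 0.374 = 58.33.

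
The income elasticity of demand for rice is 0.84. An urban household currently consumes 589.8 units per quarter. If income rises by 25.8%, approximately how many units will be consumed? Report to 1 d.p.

717.6

%ΔQ ≈ η × %ΔI = 0.84 × 25.8% = 21.672%.
New Q ≈ 589.8 × (1 + 0.21672) = 717.6.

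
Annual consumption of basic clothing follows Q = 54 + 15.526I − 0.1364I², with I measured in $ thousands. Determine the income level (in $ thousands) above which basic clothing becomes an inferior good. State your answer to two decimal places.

dQ/dI = 15.526 − 0.2728I.
The good is inferior where dQ/dI < 0. Setting dQ/dI = 0 gives I = 15.526 / 0.2728 = 56.91.

56.91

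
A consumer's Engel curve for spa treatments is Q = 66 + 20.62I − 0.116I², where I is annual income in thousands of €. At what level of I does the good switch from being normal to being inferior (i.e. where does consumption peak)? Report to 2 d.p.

dQ/dI = 20.62 − 0.232I.
The good is inferior where dQ/dI < 0. Setting dQ/dI = 0 gives I = 20.62 / 0.232 = 88.88.

88.88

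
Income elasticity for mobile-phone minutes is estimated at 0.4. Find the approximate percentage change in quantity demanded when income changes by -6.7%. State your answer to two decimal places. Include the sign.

%ΔQ ≈ η × %ΔI = 0.4 × (-6.7%) = -2.68%.

-2.68%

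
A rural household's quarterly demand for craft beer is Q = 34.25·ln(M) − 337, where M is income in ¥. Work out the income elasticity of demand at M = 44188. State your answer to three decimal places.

1.167

At M = 44188: Q = 29.345.
dQ/dM = 34.25/M = 0.000775097 at this income.
η = (dQ/dM)·(M/Q) = 0.000775097 × (44188/29.345) = 1.167.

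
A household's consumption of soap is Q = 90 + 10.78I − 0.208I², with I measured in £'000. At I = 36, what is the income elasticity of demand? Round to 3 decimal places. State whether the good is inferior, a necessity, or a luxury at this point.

-0.724 (inferior good)

At I = 36: Q = 208.5120.
dQ/dI = 10.78 − 0.416I = -4.19600.
η = (dQ/dI)·(I/Q) = -4.19600 × (36/208.5120) = -0.724.
η < 0 ⇒ inferior good.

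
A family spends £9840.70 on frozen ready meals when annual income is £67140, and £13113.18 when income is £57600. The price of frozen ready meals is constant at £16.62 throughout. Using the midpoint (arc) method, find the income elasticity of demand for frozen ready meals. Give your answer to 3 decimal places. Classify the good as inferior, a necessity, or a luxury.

With a constant price, Q₁ = 9840.70/16.62 = 592.100 and Q₂ = 13113.18/16.62 = 789.000 (equivalently, work directly with expenditure since P cancels).
Midpoint %ΔQ = (13113.18 − 9840.70)/11476.94 = 0.28514; midpoint %ΔI = (57600 − 67140)/62370 = -0.15296.
η = 0.28514 / -0.15296 = -1.864.
η < 0 ⇒ inferior good.

-1.864 (inferior good)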